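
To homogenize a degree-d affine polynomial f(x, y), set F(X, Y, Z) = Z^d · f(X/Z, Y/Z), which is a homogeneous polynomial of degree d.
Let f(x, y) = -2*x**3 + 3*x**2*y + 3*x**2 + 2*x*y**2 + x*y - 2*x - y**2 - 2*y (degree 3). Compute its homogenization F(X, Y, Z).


F(X, Y, Z) = -2*X**3 + 3*X**2*Y + 3*X**2*Z + 2*X*Y**2 + X*Y*Z - 2*X*Z**2 - Y**2*Z - 2*Y*Z**2

deg(f) = 3.
Substitute x = X/Z, y = Y/Z into f, then multiply by Z^3.
  monomial -2·x^3·y^0 ↦ -2·X^3·Y^0·Z^0.
  monomial 3·x^2·y^1 ↦ 3·X^2·Y^1·Z^0.
  monomial 3·x^2·y^0 ↦ 3·X^2·Y^0·Z^1.
  monomial 2·x^1·y^2 ↦ 2·X^1·Y^2·Z^0.
  monomial 1·x^1·y^1 ↦ 1·X^1·Y^1·Z^1.
  monomial -2·x^1·y^0 ↦ -2·X^1·Y^0·Z^2.
  monomial -1·x^0·y^2 ↦ -1·X^0·Y^2·Z^1.
  monomial -2·x^0·y^1 ↦ -2·X^0·Y^1·Z^2.
Collecting: F(X, Y, Z) = -2*X**3 + 3*X**2*Y + 3*X**2*Z + 2*X*Y**2 + X*Y*Z - 2*X*Z**2 - Y**2*Z - 2*Y*Z**2.


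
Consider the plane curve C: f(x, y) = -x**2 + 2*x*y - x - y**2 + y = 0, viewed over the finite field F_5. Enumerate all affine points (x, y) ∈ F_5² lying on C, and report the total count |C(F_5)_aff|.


Affine F_5-points: {(0, 0), (0, 1), (1, 1), (1, 2), (2, 2), (2, 3), (3, 3), (3, 4), (4, 0), (4, 4)}; count = 10.

For each of the 25 pairs (x, y) ∈ F_5², evaluate f(x, y) mod 5. Record the zeros.
  x = 0: [0↦0, 1↦0, 2↦3, 3↦4, 4↦3]  zeros at y ∈ {0, 1}
  x = 1: [0↦3, 1↦0, 2↦0, 3↦3, 4↦4]  zeros at y ∈ {1, 2}
  x = 2: [0↦4, 1↦3, 2↦0, 3↦0, 4↦3]  zeros at y ∈ {2, 3}
  x = 3: [0↦3, 1↦4, 2↦3, 3↦0, 4↦0]  zeros at y ∈ {3, 4}
  x = 4: [0↦0, 1↦3, 2↦4, 3↦3, 4↦0]  zeros at y ∈ {0, 4}
Collecting zeros: affine points = {(0, 0), (0, 1), (1, 1), (1, 2), (2, 2), (2, 3), (3, 3), (3, 4), (4, 0), (4, 4)}.
Total count |C(F_5)_aff| = 10.


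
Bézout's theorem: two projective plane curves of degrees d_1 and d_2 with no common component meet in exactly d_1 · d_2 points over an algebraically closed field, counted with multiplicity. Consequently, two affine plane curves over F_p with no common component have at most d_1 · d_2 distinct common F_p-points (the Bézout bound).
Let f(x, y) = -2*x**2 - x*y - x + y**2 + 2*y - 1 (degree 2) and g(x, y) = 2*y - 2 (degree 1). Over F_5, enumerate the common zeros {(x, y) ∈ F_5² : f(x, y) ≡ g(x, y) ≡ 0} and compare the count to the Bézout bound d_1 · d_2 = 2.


Common zeros: {(2, 1)}; count = 1; Bézout bound = 2.

deg(f) = 2, deg(g) = 1, so Bézout bound = 2.
Scan x ∈ F_5. For each x, list the y ∈ F_5 with f(x, y) ≡ 0 and those with g(x, y) ≡ 0 (mod 5); the common zeros in that column are the intersection.
  x = 0: f ≡ 0 at y ∈ ∅; g ≡ 0 at y ∈ {1}; common: ∅.
  x = 1: f ≡ 0 at y ∈ ∅; g ≡ 0 at y ∈ {1}; common: ∅.
  x = 2: f ≡ 0 at y ∈ {1, 4}; g ≡ 0 at y ∈ {1}; common: {1}.
  x = 3: f ≡ 0 at y ∈ {2, 4}; g ≡ 0 at y ∈ {1}; common: ∅.
  x = 4: f ≡ 0 at y ∈ ∅; g ≡ 0 at y ∈ {1}; common: ∅.
Collecting: common zeros = {(2, 1)}, so the count is 1.
Comparison with the Bézout bound: 1 ≤ 2 = deg(f)·deg(g), as expected for curves with no common component (the affine F_5-count falls short of the bound because intersections may lie at infinity, over extension fields, or carry multiplicity).


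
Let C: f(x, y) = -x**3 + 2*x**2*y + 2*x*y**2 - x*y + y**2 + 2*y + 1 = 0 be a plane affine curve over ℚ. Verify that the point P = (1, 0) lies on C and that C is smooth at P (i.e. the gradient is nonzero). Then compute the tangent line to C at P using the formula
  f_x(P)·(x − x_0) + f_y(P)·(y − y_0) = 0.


Tangent line at P: -3*x + 3*y + 3 = 0.

Step 1: f(1, 0) = 0, so P lies on C.
Step 2: partial derivatives
  f_x(x, y) = -3*x**2 + 4*x*y + 2*y**2 - y, f_y(x, y) = 2*x**2 + 4*x*y - x + 2*y + 2.
  f_x(P) = -3, f_y(P) = 3 (gradient nonzero, so P is smooth).
Step 3: tangent line at P: -3·(x − 1) + 3·(y − 0) = 0.
Expanding: -3*x + 3*y + 3 = 0.


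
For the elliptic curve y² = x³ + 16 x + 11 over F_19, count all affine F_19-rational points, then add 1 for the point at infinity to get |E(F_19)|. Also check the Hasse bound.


Affine points = {(0, 7), (0, 12), (1, 3), (1, 16), (4, 5), (4, 14), (5, 8), (5, 11), (6, 0), (8, 9), (8, 10), (11, 6), (11, 13), (15, 4), (15, 15), (17, 3), (17, 16)}; affine count = 17; |E(F_19)| = 18.

Discriminant check: Δ ∝ 4a³ + 27b² = 4·16³ + 27·11² = 4·4096 + 27·121 ≡ 5 (mod 19). Nonzero ⇒ E is nonsingular.
For each x ∈ F_19, compute rhs = x³ + 16·x + 11 mod 19, then count y ∈ F_19 with y² ≡ rhs.
  x = 0: rhs = 11, matching y values: 7, 12 (2 points).
  x = 1: rhs = 9, matching y values: 3, 16 (2 points).
  x = 2: rhs = 13, matching y values: none (0 points).
  x = 3: rhs = 10, matching y values: none (0 points).
  x = 4: rhs = 6, matching y values: 5, 14 (2 points).
  x = 5: rhs = 7, matching y values: 8, 11 (2 points).
  x = 6: rhs = 0, matching y values: 0 (1 points).
  x = 7: rhs = 10, matching y values: none (0 points).
  x = 8: rhs = 5, matching y values: 9, 10 (2 points).
  x = 9: rhs = 10, matching y values: none (0 points).
  x = 10: rhs = 12, matching y values: none (0 points).
  x = 11: rhs = 17, matching y values: 6, 13 (2 points).
  x = 12: rhs = 12, matching y values: none (0 points).
  x = 13: rhs = 3, matching y values: none (0 points).
  x = 14: rhs = 15, matching y values: none (0 points).
  x = 15: rhs = 16, matching y values: 4, 15 (2 points).
  x = 16: rhs = 12, matching y values: none (0 points).
  x = 17: rhs = 9, matching y values: 3, 16 (2 points).
  x = 18: rhs = 13, matching y values: none (0 points).
Total affine count: 17.
Full point count |E(F_19)| = 17 + 1 = 18.
Hasse bound: |18 − (19+1)| = |-2| = 2 ≤ 2√19 ≈ 8.7178 ✓.


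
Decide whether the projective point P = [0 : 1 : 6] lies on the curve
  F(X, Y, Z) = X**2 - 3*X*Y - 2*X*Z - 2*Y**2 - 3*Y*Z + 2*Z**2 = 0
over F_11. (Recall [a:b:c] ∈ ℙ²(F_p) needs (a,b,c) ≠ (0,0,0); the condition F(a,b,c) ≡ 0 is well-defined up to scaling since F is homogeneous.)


F(0,1,6) ≡ 8 (mod 11); P is NOT on the curve.

Evaluate F(0, 1, 6) term-by-term (mod 11).
  X**2 ↦ 1·0·1·1 = 0
  -3*X*Y ↦ -3·0·1·1 = 0
  -2*X*Z ↦ -2·0·1·6 = 0
  -2*Y**2 ↦ -2·1·1·1 = -2
  -3*Y*Z ↦ -3·1·1·6 = -18
  2*Z**2 ↦ 2·1·1·36 = 72
Sum: F(0, 1, 6) = (0) + (0) + (0) + (-2) + (-18) + (72) = 52.
Reducing mod 11: 52 ≡ 8 (mod 11).
Since F(a, b, c) ≡ 8 ≠ 0 (mod 11), P does NOT lie on the curve.


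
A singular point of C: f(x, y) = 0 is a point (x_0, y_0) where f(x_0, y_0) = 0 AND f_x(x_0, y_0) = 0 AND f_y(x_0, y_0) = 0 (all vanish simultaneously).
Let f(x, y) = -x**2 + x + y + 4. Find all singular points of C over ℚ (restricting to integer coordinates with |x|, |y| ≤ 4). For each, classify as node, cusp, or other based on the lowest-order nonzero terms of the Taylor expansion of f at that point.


No singular points in the scanned grid; C is smooth there.

Compute partial derivatives:
  f_x = 1 - 2*x.
  f_y = 1.
f_y = 1 is a nonzero constant, so f_y never vanishes: no point (x, y) can satisfy f = f_x = f_y = 0. In particular no (x, y) ∈ {−4, ..., 4}² is singular; the curve is smooth.


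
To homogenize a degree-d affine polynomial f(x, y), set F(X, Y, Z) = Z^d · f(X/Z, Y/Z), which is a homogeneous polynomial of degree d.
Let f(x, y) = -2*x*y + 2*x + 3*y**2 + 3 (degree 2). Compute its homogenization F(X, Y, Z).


F(X, Y, Z) = -2*X*Y + 2*X*Z + 3*Y**2 + 3*Z**2

deg(f) = 2.
Substitute x = X/Z, y = Y/Z into f, then multiply by Z^2.
  monomial -2·x^1·y^1 ↦ -2·X^1·Y^1·Z^0.
  monomial 2·x^1·y^0 ↦ 2·X^1·Y^0·Z^1.
  monomial 3·x^0·y^2 ↦ 3·X^0·Y^2·Z^0.
  monomial 3·x^0·y^0 ↦ 3·X^0·Y^0·Z^2.
Collecting: F(X, Y, Z) = -2*X*Y + 2*X*Z + 3*Y**2 + 3*Z**2.


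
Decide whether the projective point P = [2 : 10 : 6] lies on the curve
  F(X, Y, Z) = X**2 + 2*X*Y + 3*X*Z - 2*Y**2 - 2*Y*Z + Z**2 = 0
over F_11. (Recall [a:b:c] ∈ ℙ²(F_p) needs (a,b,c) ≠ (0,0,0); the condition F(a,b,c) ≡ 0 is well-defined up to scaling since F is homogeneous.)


F(2,10,6) ≡ 5 (mod 11); P is NOT on the curve.

Evaluate F(2, 10, 6) term-by-term (mod 11).
  X**2 ↦ 1·4·1·1 = 4
  2*X*Y ↦ 2·2·10·1 = 40
  3*X*Z ↦ 3·2·1·6 = 36
  -2*Y**2 ↦ -2·1·100·1 = -200
  -2*Y*Z ↦ -2·1·10·6 = -120
  Z**2 ↦ 1·1·1·36 = 36
Sum: F(2, 10, 6) = (4) + (40) + (36) + (-200) + (-120) + (36) = -204.
Reducing mod 11: -204 ≡ 5 (mod 11).
Since F(a, b, c) ≡ 5 ≠ 0 (mod 11), P does NOT lie on the curve.


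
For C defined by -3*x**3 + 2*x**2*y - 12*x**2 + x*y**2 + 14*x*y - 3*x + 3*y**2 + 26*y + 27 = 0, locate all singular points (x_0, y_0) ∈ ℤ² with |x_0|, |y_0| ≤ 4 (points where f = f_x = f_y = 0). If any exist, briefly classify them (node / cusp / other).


Singular points: {(-2, -3)}; classification: cusp.

Compute partial derivatives:
  f_x = -9*x**2 + 4*x*y - 24*x + y**2 + 14*y - 3.
  f_y = 2*x**2 + 2*x*y + 14*x + 6*y + 26.
Scan x_0 ∈ {−4, ..., 4}. For each x_0, f_y(x_0, y) is a polynomial in y; find its integer roots y ∈ {−4, ..., 4}, then test f_x and f at those candidates.
  x = -4: f_y(-4, y) = 2 - 2*y; vanishes at y ∈ {1}. (-4, 1): f_x = -52 ≠ 0.
  x = -3: f_y(-3, y) = 2; no integer root y with |y| ≤ 4.
  x = -2: f_y(-2, y) = 2*y + 6; vanishes at y ∈ {-3}. (-2, -3): f_x = 0, f = 0 — SINGULAR.
  x = -1: f_y(-1, y) = 4*y + 14; no integer root y with |y| ≤ 4.
  x = 0: f_y(0, y) = 6*y + 26; no integer root y with |y| ≤ 4.
  x = 1: f_y(1, y) = 8*y + 42; no integer root y with |y| ≤ 4.
  x = 2: f_y(2, y) = 10*y + 62; no integer root y with |y| ≤ 4.
  x = 3: f_y(3, y) = 12*y + 86; no integer root y with |y| ≤ 4.
  x = 4: f_y(4, y) = 14*y + 114; no integer root y with |y| ≤ 4.
Only singular point on the grid: (-2, -3).
Classify: substitute x = -2 + u, y = -3 + v and expand: f = -3*u**3 + 2*u**2*v + u*v**2 + v**2.
No constant or linear terms (consistent with a singular point). Quadratic part: v**2. Cubic part: -3*u**3 + 2*u**2*v + u*v**2.
The quadratic part v**2 is a perfect square, so there is a single (double) tangent line v = 0, i.e. y = -3. Restricting the cubic part to that line (v = 0) leaves -3*u**3 ≠ 0, so f is not divisible by v and the branch is v² ≈ 3*u**3 to lowest order — this is a cusp.
Classification: cusp.


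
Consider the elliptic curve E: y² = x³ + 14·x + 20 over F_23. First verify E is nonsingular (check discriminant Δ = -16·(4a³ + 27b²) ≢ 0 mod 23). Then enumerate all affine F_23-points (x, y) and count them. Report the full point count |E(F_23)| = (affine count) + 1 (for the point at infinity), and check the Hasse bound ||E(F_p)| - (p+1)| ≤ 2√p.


Affine points = {(1, 9), (1, 14), (4, 5), (4, 18), (5, 10), (5, 13), (7, 1), (7, 22), (8, 0), (9, 1), (9, 22), (14, 4), (14, 19), (16, 4), (16, 19), (18, 3), (18, 20)}; affine count = 17; |E(F_23)| = 18.

Discriminant check: Δ ∝ 4a³ + 27b² = 4·14³ + 27·20² = 4·2744 + 27·400 ≡ 18 (mod 23). Nonzero ⇒ E is nonsingular.
For each x ∈ F_23, compute rhs = x³ + 14·x + 20 mod 23, then count y ∈ F_23 with y² ≡ rhs.
  x = 0: rhs = 20, matching y values: none (0 points).
  x = 1: rhs = 12, matching y values: 9, 14 (2 points).
  x = 2: rhs = 10, matching y values: none (0 points).
  x = 3: rhs = 20, matching y values: none (0 points).
  x = 4: rhs = 2, matching y values: 5, 18 (2 points).
  x = 5: rhs = 8, matching y values: 10, 13 (2 points).
  x = 6: rhs = 21, matching y values: none (0 points).
  x = 7: rhs = 1, matching y values: 1, 22 (2 points).
  x = 8: rhs = 0, matching y values: 0 (1 points).
  x = 9: rhs = 1, matching y values: 1, 22 (2 points).
  x = 10: rhs = 10, matching y values: none (0 points).
  x = 11: rhs = 10, matching y values: none (0 points).
  x = 12: rhs = 7, matching y values: none (0 points).
  x = 13: rhs = 7, matching y values: none (0 points).
  x = 14: rhs = 16, matching y values: 4, 19 (2 points).
  x = 15: rhs = 17, matching y values: none (0 points).
  x = 16: rhs = 16, matching y values: 4, 19 (2 points).
  x = 17: rhs = 19, matching y values: none (0 points).
  x = 18: rhs = 9, matching y values: 3, 20 (2 points).
  x = 19: rhs = 15, matching y values: none (0 points).
  x = 20: rhs = 20, matching y values: none (0 points).
  x = 21: rhs = 7, matching y values: none (0 points).
  x = 22: rhs = 5, matching y values: none (0 points).
Total affine count: 17.
Full point count |E(F_23)| = 17 + 1 = 18.
Hasse bound: |18 − (23+1)| = |-6| = 6 ≤ 2√23 ≈ 9.5917 ✓.


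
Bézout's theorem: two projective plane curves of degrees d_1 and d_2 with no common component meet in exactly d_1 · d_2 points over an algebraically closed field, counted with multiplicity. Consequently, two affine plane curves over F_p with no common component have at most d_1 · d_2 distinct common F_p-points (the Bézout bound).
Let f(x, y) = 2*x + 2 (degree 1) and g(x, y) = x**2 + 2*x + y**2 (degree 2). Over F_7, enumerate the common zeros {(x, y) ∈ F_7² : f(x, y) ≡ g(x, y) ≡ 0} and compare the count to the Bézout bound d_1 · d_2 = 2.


Common zeros: {(6, 1), (6, 6)}; count = 2; Bézout bound = 2.

deg(f) = 1, deg(g) = 2, so Bézout bound = 2.
Scan x ∈ F_7. For each x, list the y ∈ F_7 with f(x, y) ≡ 0 and those with g(x, y) ≡ 0 (mod 7); the common zeros in that column are the intersection.
  x = 0: f ≡ 0 at y ∈ ∅; g ≡ 0 at y ∈ {0}; common: ∅.
  x = 1: f ≡ 0 at y ∈ ∅; g ≡ 0 at y ∈ {2, 5}; common: ∅.
  x = 2: f ≡ 0 at y ∈ ∅; g ≡ 0 at y ∈ ∅; common: ∅.
  x = 3: f ≡ 0 at y ∈ ∅; g ≡ 0 at y ∈ ∅; common: ∅.
  x = 4: f ≡ 0 at y ∈ ∅; g ≡ 0 at y ∈ {2, 5}; common: ∅.
  x = 5: f ≡ 0 at y ∈ ∅; g ≡ 0 at y ∈ {0}; common: ∅.
  x = 6: f ≡ 0 at y ∈ {0, 1, 2, 3, 4, 5, 6}; g ≡ 0 at y ∈ {1, 6}; common: {1, 6}.
Collecting: common zeros = {(6, 1), (6, 6)}, so the count is 2.
Comparison with the Bézout bound: 2 ≤ 2 = deg(f)·deg(g), as expected for curves with no common component (the bound is attained).


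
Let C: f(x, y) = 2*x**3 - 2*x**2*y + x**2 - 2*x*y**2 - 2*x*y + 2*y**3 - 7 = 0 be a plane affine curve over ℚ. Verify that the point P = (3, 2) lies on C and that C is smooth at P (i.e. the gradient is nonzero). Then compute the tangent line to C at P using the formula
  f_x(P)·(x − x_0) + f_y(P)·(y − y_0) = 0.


Tangent line at P: 24*x - 24*y - 24 = 0.

Step 1: f(3, 2) = 0, so P lies on C.
Step 2: partial derivatives
  f_x(x, y) = 6*x**2 - 4*x*y + 2*x - 2*y**2 - 2*y, f_y(x, y) = -2*x**2 - 4*x*y - 2*x + 6*y**2.
  f_x(P) = 24, f_y(P) = -24 (gradient nonzero, so P is smooth).
Step 3: tangent line at P: 24·(x − 3) + -24·(y − 2) = 0.
Expanding: 24*x - 24*y - 24 = 0.


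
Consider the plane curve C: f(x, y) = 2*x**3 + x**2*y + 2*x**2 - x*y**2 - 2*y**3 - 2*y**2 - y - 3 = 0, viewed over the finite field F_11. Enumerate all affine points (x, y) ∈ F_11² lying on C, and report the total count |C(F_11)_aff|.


Affine F_11-points: {(0, 5), (1, 6), (1, 10), (3, 6), (5, 0), (6, 4), (7, 0), (7, 2), (7, 10), (8, 8), (8, 10), (9, 0), (10, 3)}; count = 13.

For each of the 121 pairs (x, y) ∈ F_11², evaluate f(x, y) mod 11. Record the zeros.
  x = 0: [0↦8, 1↦3, 2↦4, 3↦10, 4↦9, 5↦0, 6↦4, 7↦9, 8↦3, 9↦7, 10↦9]  zeros at y ∈ {5}
  x = 1: [0↦1, 1↦7, 2↦6, 3↦8, 4↦1, 5↦6, 6↦0, 7↦4, 8↦6, 9↦5, 10↦0]  zeros at y ∈ {6, 10}
  x = 2: [0↦10, 1↦7, 2↦6, 3↦6, 4↦6, 5↦5, 6↦2, 7↦7, 8↦8, 9↦4, 10↦5]  zeros at y ∈ ∅
  x = 3: [0↦3, 1↦4, 2↦5, 3↦5, 4↦3, 5↦9, 6↦0, 7↦8, 8↦10, 9↦5, 10↦3]  zeros at y ∈ {6}
  x = 4: [0↦3, 1↦10, 2↦4, 3↦6, 4↦4, 5↦8, 6↦6, 7↦8, 8↦2, 9↦9, 10↦6]  zeros at y ∈ ∅
  x = 5: [0↦0, 1↦4, 2↦4, 3↦10, 4↦10, 5↦3, 6↦10, 7↦8, 8↦7, 9↦6, 10↦4]  zeros at y ∈ {0}
  x = 6: [0↦6, 1↦9, 2↦6, 3↦7, 4↦0, 5↦6, 6↦2, 7↦9, 8↦4, 9↦8, 10↦9]  zeros at y ∈ {4}
  x = 7: [0↦0, 1↦4, 2↦0, 3↦9, 4↦8, 5↦7, 6↦5, 7↦1, 8↦5, 9↦5, 10↦0]  zeros at y ∈ {0, 2, 10}
  x = 8: [0↦5, 1↦1, 2↦9, 3↦6, 4↦2, 5↦7, 6↦9, 7↦7, 8↦0, 9↦9, 10↦0]  zeros at y ∈ {8, 10}
  x = 9: [0↦0, 1↦1, 2↦1, 3↦10, 4↦5, 5↦7, 6↦4, 7↦6, 8↦1, 9↦10, 10↦10]  zeros at y ∈ {0}
  x = 10: [0↦8, 1↦5, 2↦10, 3↦0, 4↦7, 5↦8, 6↦2, 7↦10, 8↦9, 9↦9, 10↦9]  zeros at y ∈ {3}
Collecting zeros: affine points = {(0, 5), (1, 6), (1, 10), (3, 6), (5, 0), (6, 4), (7, 0), (7, 2), (7, 10), (8, 8), (8, 10), (9, 0), (10, 3)}.
Total count |C(F_11)_aff| = 13.


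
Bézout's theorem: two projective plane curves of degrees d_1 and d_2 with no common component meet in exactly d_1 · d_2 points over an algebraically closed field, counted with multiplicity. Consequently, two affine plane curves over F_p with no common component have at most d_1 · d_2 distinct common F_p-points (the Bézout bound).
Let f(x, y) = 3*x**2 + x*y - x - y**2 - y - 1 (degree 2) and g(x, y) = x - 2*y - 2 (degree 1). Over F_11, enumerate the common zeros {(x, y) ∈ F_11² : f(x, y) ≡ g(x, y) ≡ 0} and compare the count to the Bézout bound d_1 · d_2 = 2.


Common zeros: ∅; count = 0; Bézout bound = 2.

deg(f) = 2, deg(g) = 1, so Bézout bound = 2.
Scan x ∈ F_11. For each x, list the y ∈ F_11 with f(x, y) ≡ 0 and those with g(x, y) ≡ 0 (mod 11); the common zeros in that column are the intersection.
  x = 0: f ≡ 0 at y ∈ ∅; g ≡ 0 at y ∈ {10}; common: ∅.
  x = 1: f ≡ 0 at y ∈ {1, 10}; g ≡ 0 at y ∈ {5}; common: ∅.
  x = 2: f ≡ 0 at y ∈ {5, 7}; g ≡ 0 at y ∈ {0}; common: ∅.
  x = 3: f ≡ 0 at y ∈ ∅; g ≡ 0 at y ∈ {6}; common: ∅.
  x = 4: f ≡ 0 at y ∈ {5, 9}; g ≡ 0 at y ∈ {1}; common: ∅.
  x = 5: f ≡ 0 at y ∈ ∅; g ≡ 0 at y ∈ {7}; common: ∅.
  x = 6: f ≡ 0 at y ∈ {8}; g ≡ 0 at y ∈ {2}; common: ∅.
  x = 7: f ≡ 0 at y ∈ {7, 10}; g ≡ 0 at y ∈ {8}; common: ∅.
  x = 8: f ≡ 0 at y ∈ {9}; g ≡ 0 at y ∈ {3}; common: ∅.
  x = 9: f ≡ 0 at y ∈ ∅; g ≡ 0 at y ∈ {9}; common: ∅.
  x = 10: f ≡ 0 at y ∈ {1, 8}; g ≡ 0 at y ∈ {4}; common: ∅.
Collecting: common zeros = ∅, so the count is 0.
Comparison with the Bézout bound: 0 ≤ 2 = deg(f)·deg(g), as expected for curves with no common component (the affine F_11-count falls short of the bound because intersections may lie at infinity, over extension fields, or carry multiplicity).


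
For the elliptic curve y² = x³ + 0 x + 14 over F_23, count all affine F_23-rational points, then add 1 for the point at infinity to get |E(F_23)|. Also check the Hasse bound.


Affine points = {(3, 8), (3, 15), (4, 3), (4, 20), (5, 1), (5, 22), (6, 0), (7, 9), (7, 14), (10, 5), (10, 18), (13, 7), (13, 16), (15, 10), (15, 13), (16, 4), (16, 19), (18, 2), (18, 21), (21, 11), (21, 12), (22, 6), (22, 17)}; affine count = 23; |E(F_23)| = 24.

Discriminant check: Δ ∝ 4a³ + 27b² = 4·0³ + 27·14² = 4·0 + 27·196 ≡ 2 (mod 23). Nonzero ⇒ E is nonsingular.
For each x ∈ F_23, compute rhs = x³ + 0·x + 14 mod 23, then count y ∈ F_23 with y² ≡ rhs.
  x = 0: rhs = 14, matching y values: none (0 points).
  x = 1: rhs = 15, matching y values: none (0 points).
  x = 2: rhs = 22, matching y values: none (0 points).
  x = 3: rhs = 18, matching y values: 8, 15 (2 points).
  x = 4: rhs = 9, matching y values: 3, 20 (2 points).
  x = 5: rhs = 1, matching y values: 1, 22 (2 points).
  x = 6: rhs = 0, matching y values: 0 (1 points).
  x = 7: rhs = 12, matching y values: 9, 14 (2 points).
  x = 8: rhs = 20, matching y values: none (0 points).
  x = 9: rhs = 7, matching y values: none (0 points).
  x = 10: rhs = 2, matching y values: 5, 18 (2 points).
  x = 11: rhs = 11, matching y values: none (0 points).
  x = 12: rhs = 17, matching y values: none (0 points).
  x = 13: rhs = 3, matching y values: 7, 16 (2 points).
  x = 14: rhs = 21, matching y values: none (0 points).
  x = 15: rhs = 8, matching y values: 10, 13 (2 points).
  x = 16: rhs = 16, matching y values: 4, 19 (2 points).
  x = 17: rhs = 5, matching y values: none (0 points).
  x = 18: rhs = 4, matching y values: 2, 21 (2 points).
  x = 19: rhs = 19, matching y values: none (0 points).
  x = 20: rhs = 10, matching y values: none (0 points).
  x = 21: rhs = 6, matching y values: 11, 12 (2 points).
  x = 22: rhs = 13, matching y values: 6, 17 (2 points).
Total affine count: 23.
Full point count |E(F_23)| = 23 + 1 = 24.
Hasse bound: |24 − (23+1)| = |0| = 0 ≤ 2√23 ≈ 9.5917 ✓.


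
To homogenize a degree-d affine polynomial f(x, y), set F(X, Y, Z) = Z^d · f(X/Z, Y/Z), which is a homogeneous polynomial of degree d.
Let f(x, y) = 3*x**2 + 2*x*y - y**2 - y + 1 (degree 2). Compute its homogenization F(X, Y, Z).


F(X, Y, Z) = 3*X**2 + 2*X*Y - Y**2 - Y*Z + Z**2

deg(f) = 2.
Substitute x = X/Z, y = Y/Z into f, then multiply by Z^2.
  monomial 3·x^2·y^0 ↦ 3·X^2·Y^0·Z^0.
  monomial 2·x^1·y^1 ↦ 2·X^1·Y^1·Z^0.
  monomial -1·x^0·y^2 ↦ -1·X^0·Y^2·Z^0.
  monomial -1·x^0·y^1 ↦ -1·X^0·Y^1·Z^1.
  monomial 1·x^0·y^0 ↦ 1·X^0·Y^0·Z^2.
Collecting: F(X, Y, Z) = 3*X**2 + 2*X*Y - Y**2 - Y*Z + Z**2.


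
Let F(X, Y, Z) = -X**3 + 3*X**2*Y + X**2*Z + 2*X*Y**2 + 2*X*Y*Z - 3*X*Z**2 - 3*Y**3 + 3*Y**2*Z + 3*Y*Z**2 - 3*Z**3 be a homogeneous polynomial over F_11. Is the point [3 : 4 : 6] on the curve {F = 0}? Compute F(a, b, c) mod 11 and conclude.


F(3,4,6) ≡ 8 (mod 11); P is NOT on the curve.

Evaluate F(3, 4, 6) term-by-term (mod 11).
  -X**3 ↦ -1·27·1·1 = -27
  3*X**2*Y ↦ 3·9·4·1 = 108
  X**2*Z ↦ 1·9·1·6 = 54
  2*X*Y**2 ↦ 2·3·16·1 = 96
  2*X*Y*Z ↦ 2·3·4·6 = 144
  -3*X*Z**2 ↦ -3·3·1·36 = -324
  -3*Y**3 ↦ -3·1·64·1 = -192
  3*Y**2*Z ↦ 3·1·16·6 = 288
  3*Y*Z**2 ↦ 3·1·4·36 = 432
  -3*Z**3 ↦ -3·1·1·216 = -648
Sum: F(3, 4, 6) = (-27) + (108) + (54) + (96) + (144) + (-324) + (-192) + (288) + (432) + (-648) = -69.
Reducing mod 11: -69 ≡ 8 (mod 11).
Since F(a, b, c) ≡ 8 ≠ 0 (mod 11), P does NOT lie on the curve.


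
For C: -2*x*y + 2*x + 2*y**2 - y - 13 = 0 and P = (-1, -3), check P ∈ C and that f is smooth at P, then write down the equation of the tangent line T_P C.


Tangent line at P: 8*x - 11*y - 25 = 0.

Step 1: f(-1, -3) = 0, so P lies on C.
Step 2: partial derivatives
  f_x(x, y) = 2 - 2*y, f_y(x, y) = -2*x + 4*y - 1.
  f_x(P) = 8, f_y(P) = -11 (gradient nonzero, so P is smooth).
Step 3: tangent line at P: 8·(x − -1) + -11·(y − -3) = 0.
Expanding: 8*x - 11*y - 25 = 0.


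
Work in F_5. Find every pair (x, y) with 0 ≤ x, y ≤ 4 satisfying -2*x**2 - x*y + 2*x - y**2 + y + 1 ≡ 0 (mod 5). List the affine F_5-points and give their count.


Affine F_5-points: {(0, 3), (1, 1), (1, 4), (2, 1), (2, 3), (3, 4)}; count = 6.

For each of the 25 pairs (x, y) ∈ F_5², evaluate f(x, y) mod 5. Record the zeros.
  x = 0: [0↦1, 1↦1, 2↦4, 3↦0, 4↦4]  zeros at y ∈ {3}
  x = 1: [0↦1, 1↦0, 2↦2, 3↦2, 4↦0]  zeros at y ∈ {1, 4}
  x = 2: [0↦2, 1↦0, 2↦1, 3↦0, 4↦2]  zeros at y ∈ {1, 3}
  x = 3: [0↦4, 1↦1, 2↦1, 3↦4, 4↦0]  zeros at y ∈ {4}
  x = 4: [0↦2, 1↦3, 2↦2, 3↦4, 4↦4]  zeros at y ∈ ∅
Collecting zeros: affine points = {(0, 3), (1, 1), (1, 4), (2, 1), (2, 3), (3, 4)}.
Total count |C(F_5)_aff| = 6.


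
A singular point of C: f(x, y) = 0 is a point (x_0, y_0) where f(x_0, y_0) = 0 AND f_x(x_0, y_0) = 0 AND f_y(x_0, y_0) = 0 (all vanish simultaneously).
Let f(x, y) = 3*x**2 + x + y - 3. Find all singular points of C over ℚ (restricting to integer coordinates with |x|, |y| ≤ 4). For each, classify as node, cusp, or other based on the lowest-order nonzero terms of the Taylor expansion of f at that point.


No singular points in the scanned grid; C is smooth there.

Compute partial derivatives:
  f_x = 6*x + 1.
  f_y = 1.
f_y = 1 is a nonzero constant, so f_y never vanishes: no point (x, y) can satisfy f = f_x = f_y = 0. In particular no (x, y) ∈ {−4, ..., 4}² is singular; the curve is smooth.


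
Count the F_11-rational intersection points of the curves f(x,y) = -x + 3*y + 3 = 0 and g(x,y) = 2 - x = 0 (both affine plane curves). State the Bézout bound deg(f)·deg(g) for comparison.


Common zeros: {(2, 7)}; count = 1; Bézout bound = 1.

deg(f) = 1, deg(g) = 1, so Bézout bound = 1.
Scan x ∈ F_11. For each x, list the y ∈ F_11 with f(x, y) ≡ 0 and those with g(x, y) ≡ 0 (mod 11); the common zeros in that column are the intersection.
  x = 0: f ≡ 0 at y ∈ {10}; g ≡ 0 at y ∈ ∅; common: ∅.
  x = 1: f ≡ 0 at y ∈ {3}; g ≡ 0 at y ∈ ∅; common: ∅.
  x = 2: f ≡ 0 at y ∈ {7}; g ≡ 0 at y ∈ {0, 1, 2, 3, 4, 5, 6, 7, 8, 9, 10}; common: {7}.
  x = 3: f ≡ 0 at y ∈ {0}; g ≡ 0 at y ∈ ∅; common: ∅.
  x = 4: f ≡ 0 at y ∈ {4}; g ≡ 0 at y ∈ ∅; common: ∅.
  x = 5: f ≡ 0 at y ∈ {8}; g ≡ 0 at y ∈ ∅; common: ∅.
  x = 6: f ≡ 0 at y ∈ {1}; g ≡ 0 at y ∈ ∅; common: ∅.
  x = 7: f ≡ 0 at y ∈ {5}; g ≡ 0 at y ∈ ∅; common: ∅.
  x = 8: f ≡ 0 at y ∈ {9}; g ≡ 0 at y ∈ ∅; common: ∅.
  x = 9: f ≡ 0 at y ∈ {2}; g ≡ 0 at y ∈ ∅; common: ∅.
  x = 10: f ≡ 0 at y ∈ {6}; g ≡ 0 at y ∈ ∅; common: ∅.
Collecting: common zeros = {(2, 7)}, so the count is 1.
Comparison with the Bézout bound: 1 ≤ 1 = deg(f)·deg(g), as expected for curves with no common component (the bound is attained).


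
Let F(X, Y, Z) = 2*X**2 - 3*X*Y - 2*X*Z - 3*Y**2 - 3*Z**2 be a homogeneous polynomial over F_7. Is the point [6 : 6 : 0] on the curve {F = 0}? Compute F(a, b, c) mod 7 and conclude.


F(6,6,0) ≡ 3 (mod 7); P is NOT on the curve.

Evaluate F(6, 6, 0) term-by-term (mod 7).
  2*X**2 ↦ 2·36·1·1 = 72
  -3*X*Y ↦ -3·6·6·1 = -108
  -2*X*Z ↦ -2·6·1·0 = 0
  -3*Y**2 ↦ -3·1·36·1 = -108
  -3*Z**2 ↦ -3·1·1·0 = 0
Sum: F(6, 6, 0) = (72) + (-108) + (0) + (-108) + (0) = -144.
Reducing mod 7: -144 ≡ 3 (mod 7).
Since F(a, b, c) ≡ 3 ≠ 0 (mod 7), P does NOT lie on the curve.


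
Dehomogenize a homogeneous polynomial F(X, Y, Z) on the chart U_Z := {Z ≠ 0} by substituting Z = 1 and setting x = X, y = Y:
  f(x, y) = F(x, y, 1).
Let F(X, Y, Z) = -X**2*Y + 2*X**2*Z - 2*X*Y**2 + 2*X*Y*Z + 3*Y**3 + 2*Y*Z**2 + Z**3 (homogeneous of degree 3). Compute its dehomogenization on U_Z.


f(x, y) = -x**2*y + 2*x**2 - 2*x*y**2 + 2*x*y + 3*y**3 + 2*y + 1

On U_Z we set Z = 1. Each monomial c·X^i·Y^j·Z^k in F becomes c·x^i·y^j·1^k = c·x^i·y^j.
Substituting Z = 1: F(X, Y, 1) = -x**2*y + 2*x**2 - 2*x*y**2 + 2*x*y + 3*y**3 + 2*y + 1.
Note: deg(f) ≤ deg(F) = 3; strict inequality happens when F is divisible by Z (lost terms).


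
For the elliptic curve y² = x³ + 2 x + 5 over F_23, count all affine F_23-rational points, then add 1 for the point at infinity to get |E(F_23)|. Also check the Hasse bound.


Affine points = {(1, 10), (1, 13), (4, 10), (4, 13), (5, 5), (5, 18), (6, 7), (6, 16), (8, 2), (8, 21), (9, 4), (9, 19), (10, 6), (10, 17), (11, 1), (11, 22), (12, 3), (12, 20), (15, 11), (15, 12), (16, 4), (16, 19), (18, 10), (18, 13), (19, 5), (19, 18), (20, 8), (20, 15), (21, 4), (21, 19), (22, 5), (22, 18)}; affine count = 32; |E(F_23)| = 33.

Discriminant check: Δ ∝ 4a³ + 27b² = 4·2³ + 27·5² = 4·8 + 27·25 ≡ 17 (mod 23). Nonzero ⇒ E is nonsingular.
For each x ∈ F_23, compute rhs = x³ + 2·x + 5 mod 23, then count y ∈ F_23 with y² ≡ rhs.
  x = 0: rhs = 5, matching y values: none (0 points).
  x = 1: rhs = 8, matching y values: 10, 13 (2 points).
  x = 2: rhs = 17, matching y values: none (0 points).
  x = 3: rhs = 15, matching y values: none (0 points).
  x = 4: rhs = 8, matching y values: 10, 13 (2 points).
  x = 5: rhs = 2, matching y values: 5, 18 (2 points).
  x = 6: rhs = 3, matching y values: 7, 16 (2 points).
  x = 7: rhs = 17, matching y values: none (0 points).
  x = 8: rhs = 4, matching y values: 2, 21 (2 points).
  x = 9: rhs = 16, matching y values: 4, 19 (2 points).
  x = 10: rhs = 13, matching y values: 6, 17 (2 points).
  x = 11: rhs = 1, matching y values: 1, 22 (2 points).
  x = 12: rhs = 9, matching y values: 3, 20 (2 points).
  x = 13: rhs = 20, matching y values: none (0 points).
  x = 14: rhs = 17, matching y values: none (0 points).
  x = 15: rhs = 6, matching y values: 11, 12 (2 points).
  x = 16: rhs = 16, matching y values: 4, 19 (2 points).
  x = 17: rhs = 7, matching y values: none (0 points).
  x = 18: rhs = 8, matching y values: 10, 13 (2 points).
  x = 19: rhs = 2, matching y values: 5, 18 (2 points).
  x = 20: rhs = 18, matching y values: 8, 15 (2 points).
  x = 21: rhs = 16, matching y values: 4, 19 (2 points).
  x = 22: rhs = 2, matching y values: 5, 18 (2 points).
Total affine count: 32.
Full point count |E(F_23)| = 32 + 1 = 33.
Hasse bound: |33 − (23+1)| = |9| = 9 ≤ 2√23 ≈ 9.5917 ✓.


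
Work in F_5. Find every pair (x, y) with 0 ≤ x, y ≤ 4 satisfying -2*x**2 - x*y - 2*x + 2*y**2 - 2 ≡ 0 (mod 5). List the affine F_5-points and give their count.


Affine F_5-points: {(0, 1), (0, 4), (1, 1), (1, 2), (2, 2), (2, 4)}; count = 6.

For each of the 25 pairs (x, y) ∈ F_5², evaluate f(x, y) mod 5. Record the zeros.
  x = 0: [0↦3, 1↦0, 2↦1, 3↦1, 4↦0]  zeros at y ∈ {1, 4}
  x = 1: [0↦4, 1↦0, 2↦0, 3↦4, 4↦2]  zeros at y ∈ {1, 2}
  x = 2: [0↦1, 1↦1, 2↦0, 3↦3, 4↦0]  zeros at y ∈ {2, 4}
  x = 3: [0↦4, 1↦3, 2↦1, 3↦3, 4↦4]  zeros at y ∈ ∅
  x = 4: [0↦3, 1↦1, 2↦3, 3↦4, 4↦4]  zeros at y ∈ ∅
Collecting zeros: affine points = {(0, 1), (0, 4), (1, 1), (1, 2), (2, 2), (2, 4)}.
Total count |C(F_5)_aff| = 6.


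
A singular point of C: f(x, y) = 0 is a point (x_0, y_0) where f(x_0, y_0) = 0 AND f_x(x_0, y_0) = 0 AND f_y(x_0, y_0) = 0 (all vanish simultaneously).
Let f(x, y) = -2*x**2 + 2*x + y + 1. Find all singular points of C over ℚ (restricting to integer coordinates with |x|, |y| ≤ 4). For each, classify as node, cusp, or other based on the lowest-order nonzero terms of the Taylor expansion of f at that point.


No singular points in the scanned grid; C is smooth there.

Compute partial derivatives:
  f_x = 2 - 4*x.
  f_y = 1.
f_y = 1 is a nonzero constant, so f_y never vanishes: no point (x, y) can satisfy f = f_x = f_y = 0. In particular no (x, y) ∈ {−4, ..., 4}² is singular; the curve is smooth.


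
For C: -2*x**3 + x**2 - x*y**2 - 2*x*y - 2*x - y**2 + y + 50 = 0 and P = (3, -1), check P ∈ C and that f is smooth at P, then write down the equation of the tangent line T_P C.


Tangent line at P: -49*x + 3*y + 150 = 0.

Step 1: f(3, -1) = 0, so P lies on C.
Step 2: partial derivatives
  f_x(x, y) = -6*x**2 + 2*x - y**2 - 2*y - 2, f_y(x, y) = -2*x*y - 2*x - 2*y + 1.
  f_x(P) = -49, f_y(P) = 3 (gradient nonzero, so P is smooth).
Step 3: tangent line at P: -49·(x − 3) + 3·(y − -1) = 0.
Expanding: -49*x + 3*y + 150 = 0.


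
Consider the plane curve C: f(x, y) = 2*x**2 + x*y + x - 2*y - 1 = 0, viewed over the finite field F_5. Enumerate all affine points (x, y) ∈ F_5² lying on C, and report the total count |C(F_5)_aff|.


Affine F_5-points: {(0, 2), (1, 2), (3, 0), (4, 0)}; count = 4.

For each of the 25 pairs (x, y) ∈ F_5², evaluate f(x, y) mod 5. Record the zeros.
  x = 0: [0↦4, 1↦2, 2↦0, 3↦3, 4↦1]  zeros at y ∈ {2}
  x = 1: [0↦2, 1↦1, 2↦0, 3↦4, 4↦3]  zeros at y ∈ {2}
  x = 2: [0↦4, 1↦4, 2↦4, 3↦4, 4↦4]  zeros at y ∈ ∅
  x = 3: [0↦0, 1↦1, 2↦2, 3↦3, 4↦4]  zeros at y ∈ {0}
  x = 4: [0↦0, 1↦2, 2↦4, 3↦1, 4↦3]  zeros at y ∈ {0}
Collecting zeros: affine points = {(0, 2), (1, 2), (3, 0), (4, 0)}.
Total count |C(F_5)_aff| = 4.


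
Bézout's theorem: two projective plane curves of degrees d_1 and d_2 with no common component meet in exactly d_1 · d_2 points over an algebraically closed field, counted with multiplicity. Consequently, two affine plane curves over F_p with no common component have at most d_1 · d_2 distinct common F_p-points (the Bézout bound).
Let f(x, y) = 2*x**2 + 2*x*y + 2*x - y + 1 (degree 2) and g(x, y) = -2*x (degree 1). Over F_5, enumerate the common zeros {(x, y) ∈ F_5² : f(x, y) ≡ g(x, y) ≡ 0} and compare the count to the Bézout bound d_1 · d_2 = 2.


Common zeros: {(0, 1)}; count = 1; Bézout bound = 2.

deg(f) = 2, deg(g) = 1, so Bézout bound = 2.
Scan x ∈ F_5. For each x, list the y ∈ F_5 with f(x, y) ≡ 0 and those with g(x, y) ≡ 0 (mod 5); the common zeros in that column are the intersection.
  x = 0: f ≡ 0 at y ∈ {1}; g ≡ 0 at y ∈ {0, 1, 2, 3, 4}; common: {1}.
  x = 1: f ≡ 0 at y ∈ {0}; g ≡ 0 at y ∈ ∅; common: ∅.
  x = 2: f ≡ 0 at y ∈ {4}; g ≡ 0 at y ∈ ∅; common: ∅.
  x = 3: f ≡ 0 at y ∈ {0, 1, 2, 3, 4}; g ≡ 0 at y ∈ ∅; common: ∅.
  x = 4: f ≡ 0 at y ∈ {2}; g ≡ 0 at y ∈ ∅; common: ∅.
Collecting: common zeros = {(0, 1)}, so the count is 1.
Comparison with the Bézout bound: 1 ≤ 2 = deg(f)·deg(g), as expected for curves with no common component (the affine F_5-count falls short of the bound because intersections may lie at infinity, over extension fields, or carry multiplicity).


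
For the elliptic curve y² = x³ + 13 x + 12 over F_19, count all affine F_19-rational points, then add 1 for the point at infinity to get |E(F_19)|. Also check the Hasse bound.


Affine points = {(1, 8), (1, 11), (7, 3), (7, 16), (8, 1), (8, 18), (11, 2), (11, 17), (17, 4), (17, 15), (18, 6), (18, 13)}; affine count = 12; |E(F_19)| = 13.

Discriminant check: Δ ∝ 4a³ + 27b² = 4·13³ + 27·12² = 4·2197 + 27·144 ≡ 3 (mod 19). Nonzero ⇒ E is nonsingular.
For each x ∈ F_19, compute rhs = x³ + 13·x + 12 mod 19, then count y ∈ F_19 with y² ≡ rhs.
  x = 0: rhs = 12, matching y values: none (0 points).
  x = 1: rhs = 7, matching y values: 8, 11 (2 points).
  x = 2: rhs = 8, matching y values: none (0 points).
  x = 3: rhs = 2, matching y values: none (0 points).
  x = 4: rhs = 14, matching y values: none (0 points).
  x = 5: rhs = 12, matching y values: none (0 points).
  x = 6: rhs = 2, matching y values: none (0 points).
  x = 7: rhs = 9, matching y values: 3, 16 (2 points).
  x = 8: rhs = 1, matching y values: 1, 18 (2 points).
  x = 9: rhs = 3, matching y values: none (0 points).
  x = 10: rhs = 2, matching y values: none (0 points).
  x = 11: rhs = 4, matching y values: 2, 17 (2 points).
  x = 12: rhs = 15, matching y values: none (0 points).
  x = 13: rhs = 3, matching y values: none (0 points).
  x = 14: rhs = 12, matching y values: none (0 points).
  x = 15: rhs = 10, matching y values: none (0 points).
  x = 16: rhs = 3, matching y values: none (0 points).
  x = 17: rhs = 16, matching y values: 4, 15 (2 points).
  x = 18: rhs = 17, matching y values: 6, 13 (2 points).
Total affine count: 12.
Full point count |E(F_19)| = 12 + 1 = 13.
Hasse bound: |13 − (19+1)| = |-7| = 7 ≤ 2√19 ≈ 8.7178 ✓.


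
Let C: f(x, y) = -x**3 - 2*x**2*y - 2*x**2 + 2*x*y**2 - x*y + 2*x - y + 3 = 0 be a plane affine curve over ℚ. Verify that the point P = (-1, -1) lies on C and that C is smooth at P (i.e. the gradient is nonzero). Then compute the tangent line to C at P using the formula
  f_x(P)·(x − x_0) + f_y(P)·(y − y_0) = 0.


Tangent line at P: 2*x + 2*y + 4 = 0.

Step 1: f(-1, -1) = 0, so P lies on C.
Step 2: partial derivatives
  f_x(x, y) = -3*x**2 - 4*x*y - 4*x + 2*y**2 - y + 2, f_y(x, y) = -2*x**2 + 4*x*y - x - 1.
  f_x(P) = 2, f_y(P) = 2 (gradient nonzero, so P is smooth).
Step 3: tangent line at P: 2·(x − -1) + 2·(y − -1) = 0.
Expanding: 2*x + 2*y + 4 = 0.


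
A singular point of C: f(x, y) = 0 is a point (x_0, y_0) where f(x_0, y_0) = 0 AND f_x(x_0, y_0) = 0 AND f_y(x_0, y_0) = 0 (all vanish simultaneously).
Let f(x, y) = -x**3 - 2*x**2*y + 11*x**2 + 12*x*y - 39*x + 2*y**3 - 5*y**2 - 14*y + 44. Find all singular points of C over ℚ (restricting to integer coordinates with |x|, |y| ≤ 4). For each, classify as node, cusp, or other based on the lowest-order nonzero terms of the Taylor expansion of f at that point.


Singular points: {(3, 1)}; classification: cusp.

Compute partial derivatives:
  f_x = -3*x**2 - 4*x*y + 22*x + 12*y - 39.
  f_y = -2*x**2 + 12*x + 6*y**2 - 10*y - 14.
Scan x_0 ∈ {−4, ..., 4}. For each x_0, f_y(x_0, y) is a polynomial in y; find its integer roots y ∈ {−4, ..., 4}, then test f_x and f at those candidates.
  x = -4: f_y(-4, y) = 6*y**2 - 10*y - 94; no integer root y with |y| ≤ 4.
  x = -3: f_y(-3, y) = 6*y**2 - 10*y - 68; no integer root y with |y| ≤ 4.
  x = -2: f_y(-2, y) = 6*y**2 - 10*y - 46; no integer root y with |y| ≤ 4.
  x = -1: f_y(-1, y) = 6*y**2 - 10*y - 28; no integer root y with |y| ≤ 4.
  x = 0: f_y(0, y) = 6*y**2 - 10*y - 14; no integer root y with |y| ≤ 4.
  x = 1: f_y(1, y) = 6*y**2 - 10*y - 4; vanishes at y ∈ {2}. (1, 2): f_x = -4 ≠ 0.
  x = 2: f_y(2, y) = 6*y**2 - 10*y + 2; no integer root y with |y| ≤ 4.
  x = 3: f_y(3, y) = 6*y**2 - 10*y + 4; vanishes at y ∈ {1}. (3, 1): f_x = 0, f = 0 — SINGULAR.
  x = 4: f_y(4, y) = 6*y**2 - 10*y + 2; no integer root y with |y| ≤ 4.
Only singular point on the grid: (3, 1).
Classify: substitute x = 3 + u, y = 1 + v and expand: f = -u**3 - 2*u**2*v + 2*v**3 + v**2.
No constant or linear terms (consistent with a singular point). Quadratic part: v**2. Cubic part: -u**3 - 2*u**2*v + 2*v**3.
The quadratic part v**2 is a perfect square, so there is a single (double) tangent line v = 0, i.e. y = 1. Restricting the cubic part to that line (v = 0) leaves -u**3 ≠ 0, so f is not divisible by v and the branch is v² ≈ u**3 to lowest order — this is a cusp.
Classification: cusp.


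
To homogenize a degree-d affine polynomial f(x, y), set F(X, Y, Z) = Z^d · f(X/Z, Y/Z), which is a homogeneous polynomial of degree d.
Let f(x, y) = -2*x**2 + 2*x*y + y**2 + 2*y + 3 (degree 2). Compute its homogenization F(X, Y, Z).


F(X, Y, Z) = -2*X**2 + 2*X*Y + Y**2 + 2*Y*Z + 3*Z**2

deg(f) = 2.
Substitute x = X/Z, y = Y/Z into f, then multiply by Z^2.
  monomial -2·x^2·y^0 ↦ -2·X^2·Y^0·Z^0.
  monomial 2·x^1·y^1 ↦ 2·X^1·Y^1·Z^0.
  monomial 1·x^0·y^2 ↦ 1·X^0·Y^2·Z^0.
  monomial 2·x^0·y^1 ↦ 2·X^0·Y^1·Z^1.
  monomial 3·x^0·y^0 ↦ 3·X^0·Y^0·Z^2.
Collecting: F(X, Y, Z) = -2*X**2 + 2*X*Y + Y**2 + 2*Y*Z + 3*Z**2.


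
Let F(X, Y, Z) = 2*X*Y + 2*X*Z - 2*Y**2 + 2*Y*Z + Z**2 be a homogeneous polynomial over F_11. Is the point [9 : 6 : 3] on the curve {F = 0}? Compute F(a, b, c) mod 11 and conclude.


F(9,6,3) ≡ 3 (mod 11); P is NOT on the curve.

Evaluate F(9, 6, 3) term-by-term (mod 11).
  2*X*Y ↦ 2·9·6·1 = 108
  2*X*Z ↦ 2·9·1·3 = 54
  -2*Y**2 ↦ -2·1·36·1 = -72
  2*Y*Z ↦ 2·1·6·3 = 36
  Z**2 ↦ 1·1·1·9 = 9
Sum: F(9, 6, 3) = (108) + (54) + (-72) + (36) + (9) = 135.
Reducing mod 11: 135 ≡ 3 (mod 11).
Since F(a, b, c) ≡ 3 ≠ 0 (mod 11), P does NOT lie on the curve.


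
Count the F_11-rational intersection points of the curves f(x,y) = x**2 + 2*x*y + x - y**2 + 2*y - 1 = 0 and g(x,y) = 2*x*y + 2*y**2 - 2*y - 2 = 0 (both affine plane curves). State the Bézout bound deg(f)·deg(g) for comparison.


Common zeros: {(8, 6)}; count = 1; Bézout bound = 4.

deg(f) = 2, deg(g) = 2, so Bézout bound = 4.
Scan x ∈ F_11. For each x, list the y ∈ F_11 with f(x, y) ≡ 0 and those with g(x, y) ≡ 0 (mod 11); the common zeros in that column are the intersection.
  x = 0: f ≡ 0 at y ∈ {1}; g ≡ 0 at y ∈ {4, 8}; common: ∅.
  x = 1: f ≡ 0 at y ∈ {6, 9}; g ≡ 0 at y ∈ {1, 10}; common: ∅.
  x = 2: f ≡ 0 at y ∈ {8, 9}; g ≡ 0 at y ∈ {3, 7}; common: ∅.
  x = 3: f ≡ 0 at y ∈ {0, 8}; g ≡ 0 at y ∈ ∅; common: ∅.
  x = 4: f ≡ 0 at y ∈ {5}; g ≡ 0 at y ∈ ∅; common: ∅.
  x = 5: f ≡ 0 at y ∈ ∅; g ≡ 0 at y ∈ {2, 5}; common: ∅.
  x = 6: f ≡ 0 at y ∈ ∅; g ≡ 0 at y ∈ ∅; common: ∅.
  x = 7: f ≡ 0 at y ∈ {0, 5}; g ≡ 0 at y ∈ ∅; common: ∅.
  x = 8: f ≡ 0 at y ∈ {1, 6}; g ≡ 0 at y ∈ {6, 9}; common: {6}.
  x = 9: f ≡ 0 at y ∈ ∅; g ≡ 0 at y ∈ ∅; common: ∅.
  x = 10: f ≡ 0 at y ∈ ∅; g ≡ 0 at y ∈ ∅; common: ∅.
Collecting: common zeros = {(8, 6)}, so the count is 1.
Comparison with the Bézout bound: 1 ≤ 4 = deg(f)·deg(g), as expected for curves with no common component (the affine F_11-count falls short of the bound because intersections may lie at infinity, over extension fields, or carry multiplicity).
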